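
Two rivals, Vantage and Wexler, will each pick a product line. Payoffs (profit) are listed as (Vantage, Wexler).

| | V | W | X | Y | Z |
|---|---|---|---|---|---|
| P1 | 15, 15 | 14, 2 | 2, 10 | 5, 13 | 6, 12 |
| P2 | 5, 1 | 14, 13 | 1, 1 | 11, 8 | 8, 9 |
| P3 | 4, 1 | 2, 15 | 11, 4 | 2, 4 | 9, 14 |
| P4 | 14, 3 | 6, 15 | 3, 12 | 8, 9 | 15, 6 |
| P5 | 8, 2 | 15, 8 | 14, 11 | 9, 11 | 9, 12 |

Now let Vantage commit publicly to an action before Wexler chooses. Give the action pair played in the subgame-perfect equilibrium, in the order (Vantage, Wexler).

Backward induction with Vantage moving first.
- P1: BR = V, leader payoff 15.
- P2: BR = W, leader payoff 14.
- P3: BR = W, leader payoff 2.
- P4: BR = W, leader payoff 6.
- P5: BR = Z, leader payoff 9.
Among 15, 14, 2, 6, 9, the best is 15 at P1. Subgame-perfect outcome: (P1, V) with payoffs (15, 15).

(P1, V)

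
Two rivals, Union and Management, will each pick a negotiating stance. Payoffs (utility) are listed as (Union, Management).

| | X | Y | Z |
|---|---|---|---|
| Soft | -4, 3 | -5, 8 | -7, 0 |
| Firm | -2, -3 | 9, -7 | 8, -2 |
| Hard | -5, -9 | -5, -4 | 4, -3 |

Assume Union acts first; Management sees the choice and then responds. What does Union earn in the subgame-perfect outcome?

8

Work backward from Management's decision.
- Soft → Management plays Y (best of 3, 8, 0); Union gets -5.
- Firm → Management plays Z (best of -3, -7, -2); Union gets 8.
- Hard → Management plays Z (best of -9, -4, -3); Union gets 4.
Among -5, 8, 4, the best is 8 at Firm. Subgame-perfect outcome: (Firm, Z) with payoffs (8, -2).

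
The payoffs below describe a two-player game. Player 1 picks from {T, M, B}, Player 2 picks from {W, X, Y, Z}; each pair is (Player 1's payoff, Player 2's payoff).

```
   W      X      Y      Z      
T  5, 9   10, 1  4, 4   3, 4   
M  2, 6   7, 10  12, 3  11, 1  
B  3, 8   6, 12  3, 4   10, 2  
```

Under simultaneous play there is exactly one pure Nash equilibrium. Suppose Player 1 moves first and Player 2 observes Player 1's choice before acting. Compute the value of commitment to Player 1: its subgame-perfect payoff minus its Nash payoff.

2

Work backward from Player 2's decision.
- T: Player 2 compares 9, 1, 4, 4 and picks W; Player 1 would get 5.
- M: Player 2 compares 6, 10, 3, 1 and picks X; Player 1 would get 7.
- B: Player 2 compares 8, 12, 4, 2 and picks X; Player 1 would get 6.
Player 1's induced payoffs are 5, 7, 6, so Player 1 commits to M. Subgame-perfect outcome: (M, X) with payoffs (7, 10).
For the simultaneous game, intersect best replies.
Player 1's best replies: W→T; X→T; Y→M; Z→M.
Player 2's best replies: T→W; M→X; B→X.
Only (T, W) has each player best-responding; Nash payoffs (5, 9).
Player 1's commitment gain: 7 − 5 = 2.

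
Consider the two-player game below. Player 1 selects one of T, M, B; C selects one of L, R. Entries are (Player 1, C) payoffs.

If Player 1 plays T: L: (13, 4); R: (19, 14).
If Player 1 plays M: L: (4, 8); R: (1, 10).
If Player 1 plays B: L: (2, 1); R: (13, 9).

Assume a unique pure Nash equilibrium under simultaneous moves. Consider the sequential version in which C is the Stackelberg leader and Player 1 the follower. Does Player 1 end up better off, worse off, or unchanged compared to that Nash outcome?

Solve by backward induction (C leads).
- L: BR = T, leader payoff 4.
- R: BR = T, leader payoff 14.
C's induced payoffs are 4, 14, so C commits to R. Subgame-perfect outcome: (T, R) with payoffs (19, 14).
Under simultaneous play:
Player 1's best replies: L→T; R→T.
C's best replies: T→R; M→R; B→R.
Only (T, R) has each player best-responding; Nash payoffs (19, 14).
Player 1 earns 19 sequentially versus 19 at the Nash outcome: unchanged.

unchanged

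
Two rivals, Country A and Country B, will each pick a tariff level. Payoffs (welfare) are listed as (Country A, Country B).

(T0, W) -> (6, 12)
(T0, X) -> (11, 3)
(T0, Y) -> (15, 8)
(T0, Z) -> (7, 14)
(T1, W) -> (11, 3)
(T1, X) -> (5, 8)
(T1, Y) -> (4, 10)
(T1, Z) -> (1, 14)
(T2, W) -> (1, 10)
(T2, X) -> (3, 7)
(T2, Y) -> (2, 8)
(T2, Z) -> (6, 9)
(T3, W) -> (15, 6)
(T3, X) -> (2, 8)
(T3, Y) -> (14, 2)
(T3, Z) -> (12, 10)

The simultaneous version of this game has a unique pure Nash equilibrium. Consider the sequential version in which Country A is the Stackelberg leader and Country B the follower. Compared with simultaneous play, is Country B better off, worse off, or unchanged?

unchanged

Country B best-responds to each possible Country A move:
- T0: Country B compares 12, 3, 8, 14 and picks Z; Country A would get 7.
- T1: Country B compares 3, 8, 10, 14 and picks Z; Country A would get 1.
- T2: Country B compares 10, 7, 8, 9 and picks W; Country A would get 1.
- T3: Country B compares 6, 8, 2, 10 and picks Z; Country A would get 12.
Among 7, 1, 1, 12, the best is 12 at T3. Subgame-perfect outcome: (T3, Z) with payoffs (12, 10).
Under simultaneous play:
Country A's best replies: W→T3; X→T0; Y→T0; Z→T3.
Country B's best replies: T0→Z; T1→Z; T2→W; T3→Z.
The unique mutual best reply is (T3, Z), giving (12, 10).
Country B earns 10 sequentially versus 10 at the Nash outcome: unchanged.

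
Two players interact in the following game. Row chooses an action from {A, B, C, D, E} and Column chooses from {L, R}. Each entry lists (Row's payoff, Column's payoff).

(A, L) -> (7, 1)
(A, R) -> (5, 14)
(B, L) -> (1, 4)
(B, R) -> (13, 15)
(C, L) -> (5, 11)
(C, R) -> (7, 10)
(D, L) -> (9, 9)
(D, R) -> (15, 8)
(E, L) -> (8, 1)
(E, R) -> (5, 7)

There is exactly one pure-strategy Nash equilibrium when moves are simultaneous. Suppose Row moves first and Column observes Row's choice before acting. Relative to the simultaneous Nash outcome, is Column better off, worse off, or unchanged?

Solve by backward induction (Row leads).
- A → Column plays R (best of 1, 14); Row gets 5.
- B → Column plays R (best of 4, 15); Row gets 13.
- C → Column plays L (best of 11, 10); Row gets 5.
- D → Column plays L (best of 9, 8); Row gets 9.
- E → Column plays R (best of 1, 7); Row gets 5.
Maximizing over 5, 13, 5, 9, 5, Row chooses B. Subgame-perfect outcome: (B, R) with payoffs (13, 15).
Now find the simultaneous Nash equilibrium.
Row's best replies: L→D; R→D.
Column's best replies: A→R; B→R; C→L; D→L; E→R.
Only (D, L) has each player best-responding; Nash payoffs (9, 9).
Column earns 15 sequentially versus 9 at the Nash outcome: better off.

better off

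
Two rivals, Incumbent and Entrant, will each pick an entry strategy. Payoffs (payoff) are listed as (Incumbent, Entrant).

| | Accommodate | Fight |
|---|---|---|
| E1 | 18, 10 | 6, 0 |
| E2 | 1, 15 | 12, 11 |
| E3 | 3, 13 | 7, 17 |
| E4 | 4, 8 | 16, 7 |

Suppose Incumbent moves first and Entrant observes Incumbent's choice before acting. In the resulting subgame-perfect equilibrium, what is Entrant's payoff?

10

Solve by backward induction (Incumbent leads).
- E1: BR = Accommodate, leader payoff 18.
- E2: BR = Accommodate, leader payoff 1.
- E3: BR = Fight, leader payoff 7.
- E4: BR = Accommodate, leader payoff 4.
Maximizing over 18, 1, 7, 4, Incumbent chooses E1. Subgame-perfect outcome: (E1, Accommodate) with payoffs (18, 10).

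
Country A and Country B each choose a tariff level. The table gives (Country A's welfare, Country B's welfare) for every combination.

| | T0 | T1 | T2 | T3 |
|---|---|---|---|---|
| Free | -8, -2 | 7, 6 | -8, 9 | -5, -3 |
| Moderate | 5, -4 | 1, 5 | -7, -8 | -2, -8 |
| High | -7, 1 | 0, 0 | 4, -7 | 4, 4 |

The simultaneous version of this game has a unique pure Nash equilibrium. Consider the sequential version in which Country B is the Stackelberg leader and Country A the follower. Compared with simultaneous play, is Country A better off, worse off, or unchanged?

better off

Solve by backward induction (Country B leads).
- T0 → Country A plays Moderate (best of -8, 5, -7); Country B gets -4.
- T1 → Country A plays Free (best of 7, 1, 0); Country B gets 6.
- T2 → Country A plays High (best of -8, -7, 4); Country B gets -7.
- T3 → Country A plays High (best of -5, -2, 4); Country B gets 4.
Among -4, 6, -7, 4, the best is 6 at T1. Subgame-perfect outcome: (Free, T1) with payoffs (7, 6).
For the simultaneous game, intersect best replies.
Country A's best replies: T0→Moderate; T1→Free; T2→High; T3→High.
Country B's best replies: Free→T2; Moderate→T1; High→T3.
The unique mutual best reply is (High, T3), giving (4, 4).
Country A earns 7 sequentially versus 4 at the Nash outcome: better off.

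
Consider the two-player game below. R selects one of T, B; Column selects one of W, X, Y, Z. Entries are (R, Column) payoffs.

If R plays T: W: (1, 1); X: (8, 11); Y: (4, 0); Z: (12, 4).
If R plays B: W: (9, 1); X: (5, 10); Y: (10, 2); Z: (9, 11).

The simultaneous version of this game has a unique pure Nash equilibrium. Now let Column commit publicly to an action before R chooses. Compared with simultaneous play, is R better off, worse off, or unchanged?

unchanged

R best-responds to each possible Column move:
- W → R plays B (best of 1, 9); Column gets 1.
- X → R plays T (best of 8, 5); Column gets 11.
- Y → R plays B (best of 4, 10); Column gets 2.
- Z → R plays T (best of 12, 9); Column gets 4.
Column's induced payoffs are 1, 11, 2, 4, so Column commits to X. Subgame-perfect outcome: (T, X) with payoffs (8, 11).
For the simultaneous game, intersect best replies.
R's best replies: W→B; X→T; Y→B; Z→T.
Column's best replies: T→X; B→Z.
The unique mutual best reply is (T, X), giving (8, 11).
R earns 8 sequentially versus 8 at the Nash outcome: unchanged.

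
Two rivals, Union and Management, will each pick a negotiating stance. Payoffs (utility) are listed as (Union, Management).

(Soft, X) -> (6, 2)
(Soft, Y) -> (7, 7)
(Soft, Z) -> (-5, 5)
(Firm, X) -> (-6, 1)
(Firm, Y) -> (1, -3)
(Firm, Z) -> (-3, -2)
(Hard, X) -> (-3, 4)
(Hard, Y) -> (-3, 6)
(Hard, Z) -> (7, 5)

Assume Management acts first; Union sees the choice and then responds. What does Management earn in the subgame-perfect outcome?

Union best-responds to each possible Management move:
- X: BR = Soft, leader payoff 2.
- Y: BR = Soft, leader payoff 7.
- Z: BR = Hard, leader payoff 5.
Management's induced payoffs are 2, 7, 5, so Management commits to Y. Subgame-perfect outcome: (Soft, Y) with payoffs (7, 7).

7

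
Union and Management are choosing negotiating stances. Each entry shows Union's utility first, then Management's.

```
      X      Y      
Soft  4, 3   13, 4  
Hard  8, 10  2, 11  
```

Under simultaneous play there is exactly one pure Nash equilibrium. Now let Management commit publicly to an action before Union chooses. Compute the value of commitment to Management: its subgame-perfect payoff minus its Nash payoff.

6

Backward induction with Management moving first.
- X: BR = Hard, leader payoff 10.
- Y: BR = Soft, leader payoff 4.
Management's induced payoffs are 10, 4, so Management commits to X. Subgame-perfect outcome: (Hard, X) with payoffs (8, 10).
Under simultaneous play:
Union's best replies: X→Hard; Y→Soft.
Management's best replies: Soft→Y; Hard→Y.
Only (Soft, Y) has each player best-responding; Nash payoffs (13, 4).
Management's commitment gain: 10 − 4 = 6.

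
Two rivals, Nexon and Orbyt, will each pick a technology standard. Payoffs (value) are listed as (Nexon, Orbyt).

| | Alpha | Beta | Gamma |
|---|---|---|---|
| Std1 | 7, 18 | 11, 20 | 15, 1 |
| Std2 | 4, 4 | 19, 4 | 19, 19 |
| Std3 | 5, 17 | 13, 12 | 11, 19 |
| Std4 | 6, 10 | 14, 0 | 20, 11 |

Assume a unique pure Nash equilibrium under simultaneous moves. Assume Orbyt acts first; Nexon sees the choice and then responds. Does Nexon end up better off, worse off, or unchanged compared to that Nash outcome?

Nexon best-responds to each possible Orbyt move:
- Alpha: Nexon compares 7, 4, 5, 6 and picks Std1; Orbyt would get 18.
- Beta: Nexon compares 11, 19, 13, 14 and picks Std2; Orbyt would get 4.
- Gamma: Nexon compares 15, 19, 11, 20 and picks Std4; Orbyt would get 11.
Maximizing over 18, 4, 11, Orbyt chooses Alpha. Subgame-perfect outcome: (Std1, Alpha) with payoffs (7, 18).
Under simultaneous play:
Nexon's best replies: Alpha→Std1; Beta→Std2; Gamma→Std4.
Orbyt's best replies: Std1→Beta; Std2→Gamma; Std3→Gamma; Std4→Gamma.
Only (Std4, Gamma) has each player best-responding; Nash payoffs (20, 11).
Nexon earns 7 sequentially versus 20 at the Nash outcome: worse off.

worse off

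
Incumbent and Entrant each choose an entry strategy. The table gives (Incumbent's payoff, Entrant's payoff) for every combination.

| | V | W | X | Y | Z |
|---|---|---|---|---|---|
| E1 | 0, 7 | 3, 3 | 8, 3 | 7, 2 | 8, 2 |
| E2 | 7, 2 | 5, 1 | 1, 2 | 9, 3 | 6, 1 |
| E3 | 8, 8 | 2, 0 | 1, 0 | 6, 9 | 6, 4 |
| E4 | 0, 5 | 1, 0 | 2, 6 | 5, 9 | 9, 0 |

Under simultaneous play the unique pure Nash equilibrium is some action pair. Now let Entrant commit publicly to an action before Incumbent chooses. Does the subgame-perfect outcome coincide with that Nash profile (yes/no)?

Incumbent best-responds to each possible Entrant move:
- V → Incumbent plays E3 (best of 0, 7, 8, 0); Entrant gets 8.
- W → Incumbent plays E2 (best of 3, 5, 2, 1); Entrant gets 1.
- X → Incumbent plays E1 (best of 8, 1, 1, 2); Entrant gets 3.
- Y → Incumbent plays E2 (best of 7, 9, 6, 5); Entrant gets 3.
- Z → Incumbent plays E4 (best of 8, 6, 6, 9); Entrant gets 0.
Among 8, 1, 3, 3, 0, the best is 8 at V. Subgame-perfect outcome: (E3, V) with payoffs (8, 8).
Now find the simultaneous Nash equilibrium.
Incumbent's best replies: V→E3; W→E2; X→E1; Y→E2; Z→E4.
Entrant's best replies: E1→V; E2→Y; E3→Y; E4→Y.
The unique mutual best reply is (E2, Y), giving (9, 3).
Sequential outcome (E3, V) differs from the Nash profile (E2, Y).

no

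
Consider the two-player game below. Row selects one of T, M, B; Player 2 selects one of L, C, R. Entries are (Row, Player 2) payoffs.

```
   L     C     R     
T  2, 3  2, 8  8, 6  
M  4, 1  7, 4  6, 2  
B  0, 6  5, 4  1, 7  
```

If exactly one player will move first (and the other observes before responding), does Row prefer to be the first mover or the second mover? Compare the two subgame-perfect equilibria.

second

If Row leads: Player 2's best replies are T→C, M→C, B→R; Row's induced payoffs 2, 7, 1; outcome (M, C), payoffs (7, 4).
If Player 2 leads: Row's best replies are L→M, C→M, R→T; Player 2's induced payoffs 1, 4, 6; outcome (T, R), payoffs (8, 6).
Row gets 7 moving first and 8 moving second, so Row prefers to move second.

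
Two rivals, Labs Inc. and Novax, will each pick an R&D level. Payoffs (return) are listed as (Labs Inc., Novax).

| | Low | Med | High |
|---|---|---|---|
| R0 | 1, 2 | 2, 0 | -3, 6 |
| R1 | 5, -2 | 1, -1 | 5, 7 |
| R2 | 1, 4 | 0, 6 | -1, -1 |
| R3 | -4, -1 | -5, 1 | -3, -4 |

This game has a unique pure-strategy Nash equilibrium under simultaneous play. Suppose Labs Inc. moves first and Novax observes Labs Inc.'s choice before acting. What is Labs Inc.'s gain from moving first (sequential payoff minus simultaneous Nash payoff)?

Backward induction with Labs Inc. moving first.
- R0: Novax compares 2, 0, 6 and picks High; Labs Inc. would get -3.
- R1: Novax compares -2, -1, 7 and picks High; Labs Inc. would get 5.
- R2: Novax compares 4, 6, -1 and picks Med; Labs Inc. would get 0.
- R3: Novax compares -1, 1, -4 and picks Med; Labs Inc. would get -5.
Among -3, 5, 0, -5, the best is 5 at R1. Subgame-perfect outcome: (R1, High) with payoffs (5, 7).
Under simultaneous play:
Labs Inc.'s best replies: Low→R1; Med→R0; High→R1.
Novax's best replies: R0→High; R1→High; R2→Med; R3→Med.
Only (R1, High) has each player best-responding; Nash payoffs (5, 7).
Labs Inc.'s commitment gain: 5 − 5 = 0.

0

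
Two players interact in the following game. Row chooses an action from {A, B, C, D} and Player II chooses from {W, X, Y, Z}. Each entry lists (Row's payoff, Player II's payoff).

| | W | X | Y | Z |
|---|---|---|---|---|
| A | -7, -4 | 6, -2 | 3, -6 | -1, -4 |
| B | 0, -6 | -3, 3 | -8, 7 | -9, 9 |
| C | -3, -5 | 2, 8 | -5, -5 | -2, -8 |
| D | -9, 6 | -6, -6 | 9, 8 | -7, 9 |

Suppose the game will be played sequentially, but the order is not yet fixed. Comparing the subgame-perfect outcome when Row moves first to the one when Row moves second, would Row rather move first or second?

If Row leads: Player II's best replies are A→X, B→Z, C→X, D→Z; Row's induced payoffs 6, -9, 2, -7; outcome (A, X), payoffs (6, -2).
If Player II leads: Row's best replies are W→B, X→A, Y→D, Z→A; Player II's induced payoffs -6, -2, 8, -4; outcome (D, Y), payoffs (9, 8).
Row gets 6 moving first and 9 moving second, so Row prefers to move second.

second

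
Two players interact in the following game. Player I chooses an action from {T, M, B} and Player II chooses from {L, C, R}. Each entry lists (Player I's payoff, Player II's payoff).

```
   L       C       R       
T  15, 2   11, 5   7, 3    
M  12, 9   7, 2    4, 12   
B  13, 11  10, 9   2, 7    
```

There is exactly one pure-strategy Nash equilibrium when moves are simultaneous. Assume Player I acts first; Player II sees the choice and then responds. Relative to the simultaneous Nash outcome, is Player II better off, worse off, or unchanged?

Player II best-responds to each possible Player I move:
- T: Player II compares 2, 5, 3 and picks C; Player I would get 11.
- M: Player II compares 9, 2, 12 and picks R; Player I would get 4.
- B: Player II compares 11, 9, 7 and picks L; Player I would get 13.
Among 11, 4, 13, the best is 13 at B. Subgame-perfect outcome: (B, L) with payoffs (13, 11).
Under simultaneous play:
Player I's best replies: L→T; C→T; R→T.
Player II's best replies: T→C; M→R; B→L.
The unique mutual best reply is (T, C), giving (11, 5).
Player II earns 11 sequentially versus 5 at the Nash outcome: better off.

better off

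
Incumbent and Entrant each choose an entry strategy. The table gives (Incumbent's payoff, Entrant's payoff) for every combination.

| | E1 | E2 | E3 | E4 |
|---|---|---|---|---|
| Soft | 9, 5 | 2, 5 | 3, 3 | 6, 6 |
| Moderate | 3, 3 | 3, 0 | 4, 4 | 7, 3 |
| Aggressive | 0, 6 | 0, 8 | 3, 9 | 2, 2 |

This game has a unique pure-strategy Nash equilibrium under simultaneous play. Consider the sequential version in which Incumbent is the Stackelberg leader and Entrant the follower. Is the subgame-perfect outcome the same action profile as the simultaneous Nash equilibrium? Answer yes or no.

Entrant best-responds to each possible Incumbent move:
- Soft → Entrant plays E4 (best of 5, 5, 3, 6); Incumbent gets 6.
- Moderate → Entrant plays E3 (best of 3, 0, 4, 3); Incumbent gets 4.
- Aggressive → Entrant plays E3 (best of 6, 8, 9, 2); Incumbent gets 3.
Incumbent's induced payoffs are 6, 4, 3, so Incumbent commits to Soft. Subgame-perfect outcome: (Soft, E4) with payoffs (6, 6).
Under simultaneous play:
Incumbent's best replies: E1→Soft; E2→Moderate; E3→Moderate; E4→Moderate.
Entrant's best replies: Soft→E4; Moderate→E3; Aggressive→E3.
Only (Moderate, E3) has each player best-responding; Nash payoffs (4, 4).
Sequential outcome (Soft, E4) differs from the Nash profile (Moderate, E3).

no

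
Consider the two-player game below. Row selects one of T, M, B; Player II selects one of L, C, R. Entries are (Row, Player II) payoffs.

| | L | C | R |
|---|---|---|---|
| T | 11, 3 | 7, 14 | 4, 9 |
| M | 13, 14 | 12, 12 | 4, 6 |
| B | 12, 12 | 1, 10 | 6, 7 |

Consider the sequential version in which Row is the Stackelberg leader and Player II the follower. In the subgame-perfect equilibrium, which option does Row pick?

M

Player II best-responds to each possible Row move:
- T: BR = C, leader payoff 7.
- M: BR = L, leader payoff 13.
- B: BR = L, leader payoff 12.
Among 7, 13, 12, the best is 13 at M. Subgame-perfect outcome: (M, L) with payoffs (13, 14).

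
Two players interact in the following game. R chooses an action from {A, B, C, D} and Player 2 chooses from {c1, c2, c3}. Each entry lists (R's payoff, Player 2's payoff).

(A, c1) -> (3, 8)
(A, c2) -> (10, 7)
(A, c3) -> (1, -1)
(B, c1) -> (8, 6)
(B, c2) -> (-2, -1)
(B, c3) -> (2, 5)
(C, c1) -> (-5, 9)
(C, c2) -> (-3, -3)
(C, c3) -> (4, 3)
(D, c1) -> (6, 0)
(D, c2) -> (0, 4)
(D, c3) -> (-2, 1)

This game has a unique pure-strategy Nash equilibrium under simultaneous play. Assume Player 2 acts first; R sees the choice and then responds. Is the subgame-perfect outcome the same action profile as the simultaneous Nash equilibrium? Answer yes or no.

no

Work backward from R's decision.
- c1 → R plays B (best of 3, 8, -5, 6); Player 2 gets 6.
- c2 → R plays A (best of 10, -2, -3, 0); Player 2 gets 7.
- c3 → R plays C (best of 1, 2, 4, -2); Player 2 gets 3.
Player 2's induced payoffs are 6, 7, 3, so Player 2 commits to c2. Subgame-perfect outcome: (A, c2) with payoffs (10, 7).
Now find the simultaneous Nash equilibrium.
R's best replies: c1→B; c2→A; c3→C.
Player 2's best replies: A→c1; B→c1; C→c1; D→c2.
The unique mutual best reply is (B, c1), giving (8, 6).
Sequential outcome (A, c2) differs from the Nash profile (B, c1).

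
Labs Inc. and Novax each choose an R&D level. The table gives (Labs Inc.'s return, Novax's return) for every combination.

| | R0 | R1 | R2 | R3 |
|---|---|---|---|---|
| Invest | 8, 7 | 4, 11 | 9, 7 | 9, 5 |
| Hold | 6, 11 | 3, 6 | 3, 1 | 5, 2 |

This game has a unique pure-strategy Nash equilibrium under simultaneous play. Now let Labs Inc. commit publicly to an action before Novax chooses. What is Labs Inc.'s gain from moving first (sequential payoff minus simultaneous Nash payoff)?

Backward induction with Labs Inc. moving first.
- Invest → Novax plays R1 (best of 7, 11, 7, 5); Labs Inc. gets 4.
- Hold → Novax plays R0 (best of 11, 6, 1, 2); Labs Inc. gets 6.
Labs Inc.'s induced payoffs are 4, 6, so Labs Inc. commits to Hold. Subgame-perfect outcome: (Hold, R0) with payoffs (6, 11).
For the simultaneous game, intersect best replies.
Labs Inc.'s best replies: R0→Invest; R1→Invest; R2→Invest; R3→Invest.
Novax's best replies: Invest→R1; Hold→R0.
The unique mutual best reply is (Invest, R1), giving (4, 11).
Labs Inc.'s commitment gain: 6 − 4 = 2.

2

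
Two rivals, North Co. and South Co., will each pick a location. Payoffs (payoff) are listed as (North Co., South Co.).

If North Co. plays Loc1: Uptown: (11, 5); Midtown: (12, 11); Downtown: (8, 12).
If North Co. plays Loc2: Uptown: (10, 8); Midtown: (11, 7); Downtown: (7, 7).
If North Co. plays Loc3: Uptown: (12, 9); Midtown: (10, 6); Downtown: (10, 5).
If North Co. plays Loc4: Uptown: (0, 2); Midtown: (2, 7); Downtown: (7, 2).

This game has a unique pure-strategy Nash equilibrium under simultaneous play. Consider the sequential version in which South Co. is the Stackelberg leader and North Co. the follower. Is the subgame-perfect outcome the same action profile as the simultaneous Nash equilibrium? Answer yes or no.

North Co. best-responds to each possible South Co. move:
- Uptown: BR = Loc3, leader payoff 9.
- Midtown: BR = Loc1, leader payoff 11.
- Downtown: BR = Loc3, leader payoff 5.
South Co.'s induced payoffs are 9, 11, 5, so South Co. commits to Midtown. Subgame-perfect outcome: (Loc1, Midtown) with payoffs (12, 11).
For the simultaneous game, intersect best replies.
North Co.'s best replies: Uptown→Loc3; Midtown→Loc1; Downtown→Loc3.
South Co.'s best replies: Loc1→Downtown; Loc2→Uptown; Loc3→Uptown; Loc4→Midtown.
The unique mutual best reply is (Loc3, Uptown), giving (12, 9).
Sequential outcome (Loc1, Midtown) differs from the Nash profile (Loc3, Uptown).

no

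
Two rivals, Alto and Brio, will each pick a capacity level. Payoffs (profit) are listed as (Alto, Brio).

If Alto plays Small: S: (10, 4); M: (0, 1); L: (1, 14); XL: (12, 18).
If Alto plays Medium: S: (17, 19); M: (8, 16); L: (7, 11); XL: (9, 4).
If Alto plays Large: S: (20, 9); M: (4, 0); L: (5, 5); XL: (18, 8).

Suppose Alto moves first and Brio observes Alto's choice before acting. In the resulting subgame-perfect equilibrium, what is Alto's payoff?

20

Backward induction with Alto moving first.
- Small: Brio compares 4, 1, 14, 18 and picks XL; Alto would get 12.
- Medium: Brio compares 19, 16, 11, 4 and picks S; Alto would get 17.
- Large: Brio compares 9, 0, 5, 8 and picks S; Alto would get 20.
Maximizing over 12, 17, 20, Alto chooses Large. Subgame-perfect outcome: (Large, S) with payoffs (20, 9).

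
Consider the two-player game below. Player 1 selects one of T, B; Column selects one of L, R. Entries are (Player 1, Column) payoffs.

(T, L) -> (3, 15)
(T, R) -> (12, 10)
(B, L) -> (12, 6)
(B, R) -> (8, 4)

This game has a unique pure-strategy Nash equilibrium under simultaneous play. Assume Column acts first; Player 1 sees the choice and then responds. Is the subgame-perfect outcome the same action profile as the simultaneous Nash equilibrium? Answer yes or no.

no

Solve by backward induction (Column leads).
- L: Player 1 compares 3, 12 and picks B; Column would get 6.
- R: Player 1 compares 12, 8 and picks T; Column would get 10.
Column's induced payoffs are 6, 10, so Column commits to R. Subgame-perfect outcome: (T, R) with payoffs (12, 10).
For the simultaneous game, intersect best replies.
Player 1's best replies: L→B; R→T.
Column's best replies: T→L; B→L.
Only (B, L) has each player best-responding; Nash payoffs (12, 6).
Sequential outcome (T, R) differs from the Nash profile (B, L).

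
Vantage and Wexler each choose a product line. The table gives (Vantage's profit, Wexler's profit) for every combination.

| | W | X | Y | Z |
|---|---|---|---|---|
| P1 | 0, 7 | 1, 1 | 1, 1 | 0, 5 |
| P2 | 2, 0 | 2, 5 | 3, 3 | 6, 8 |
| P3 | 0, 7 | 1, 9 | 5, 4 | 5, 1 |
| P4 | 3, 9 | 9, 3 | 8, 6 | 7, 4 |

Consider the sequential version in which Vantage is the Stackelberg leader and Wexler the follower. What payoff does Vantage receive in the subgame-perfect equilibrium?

Work backward from Wexler's decision.
- P1 → Wexler plays W (best of 7, 1, 1, 5); Vantage gets 0.
- P2 → Wexler plays Z (best of 0, 5, 3, 8); Vantage gets 6.
- P3 → Wexler plays X (best of 7, 9, 4, 1); Vantage gets 1.
- P4 → Wexler plays W (best of 9, 3, 6, 4); Vantage gets 3.
Vantage's induced payoffs are 0, 6, 1, 3, so Vantage commits to P2. Subgame-perfect outcome: (P2, Z) with payoffs (6, 8).

6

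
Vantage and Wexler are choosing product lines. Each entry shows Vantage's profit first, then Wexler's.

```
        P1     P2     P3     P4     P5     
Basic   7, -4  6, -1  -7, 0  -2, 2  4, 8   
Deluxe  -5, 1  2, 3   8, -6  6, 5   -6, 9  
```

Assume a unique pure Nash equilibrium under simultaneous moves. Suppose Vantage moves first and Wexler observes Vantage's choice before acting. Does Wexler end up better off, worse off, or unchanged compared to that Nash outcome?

unchanged

Solve by backward induction (Vantage leads).
- Basic: BR = P5, leader payoff 4.
- Deluxe: BR = P5, leader payoff -6.
Maximizing over 4, -6, Vantage chooses Basic. Subgame-perfect outcome: (Basic, P5) with payoffs (4, 8).
Now find the simultaneous Nash equilibrium.
Vantage's best replies: P1→Basic; P2→Basic; P3→Deluxe; P4→Deluxe; P5→Basic.
Wexler's best replies: Basic→P5; Deluxe→P5.
The unique mutual best reply is (Basic, P5), giving (4, 8).
Wexler earns 8 sequentially versus 8 at the Nash outcome: unchanged.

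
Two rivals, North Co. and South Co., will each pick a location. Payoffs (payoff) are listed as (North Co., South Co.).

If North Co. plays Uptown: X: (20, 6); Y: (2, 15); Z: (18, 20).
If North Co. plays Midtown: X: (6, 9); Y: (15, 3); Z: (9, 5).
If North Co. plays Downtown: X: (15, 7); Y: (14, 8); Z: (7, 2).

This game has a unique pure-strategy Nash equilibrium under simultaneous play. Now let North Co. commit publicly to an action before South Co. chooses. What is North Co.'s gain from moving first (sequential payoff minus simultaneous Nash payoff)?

Work backward from South Co.'s decision.
- Uptown: South Co. compares 6, 15, 20 and picks Z; North Co. would get 18.
- Midtown: South Co. compares 9, 3, 5 and picks X; North Co. would get 6.
- Downtown: South Co. compares 7, 8, 2 and picks Y; North Co. would get 14.
Among 18, 6, 14, the best is 18 at Uptown. Subgame-perfect outcome: (Uptown, Z) with payoffs (18, 20).
Now find the simultaneous Nash equilibrium.
North Co.'s best replies: X→Uptown; Y→Midtown; Z→Uptown.
South Co.'s best replies: Uptown→Z; Midtown→X; Downtown→Y.
Only (Uptown, Z) has each player best-responding; Nash payoffs (18, 20).
North Co.'s commitment gain: 18 − 18 = 0.

0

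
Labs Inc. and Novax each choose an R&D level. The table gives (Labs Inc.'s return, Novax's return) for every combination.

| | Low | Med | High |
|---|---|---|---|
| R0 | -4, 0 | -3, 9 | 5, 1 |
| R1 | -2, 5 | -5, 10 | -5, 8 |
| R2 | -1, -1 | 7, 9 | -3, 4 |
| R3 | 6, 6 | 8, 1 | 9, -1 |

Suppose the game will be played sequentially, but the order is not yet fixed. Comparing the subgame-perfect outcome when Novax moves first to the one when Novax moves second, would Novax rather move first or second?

second

If Labs Inc. leads: Novax's best replies are R0→Med, R1→Med, R2→Med, R3→Low; Labs Inc.'s induced payoffs -3, -5, 7, 6; outcome (R2, Med), payoffs (7, 9).
If Novax leads: Labs Inc.'s best replies are Low→R3, Med→R3, High→R3; Novax's induced payoffs 6, 1, -1; outcome (R3, Low), payoffs (6, 6).
Novax gets 6 moving first and 9 moving second, so Novax prefers to move second.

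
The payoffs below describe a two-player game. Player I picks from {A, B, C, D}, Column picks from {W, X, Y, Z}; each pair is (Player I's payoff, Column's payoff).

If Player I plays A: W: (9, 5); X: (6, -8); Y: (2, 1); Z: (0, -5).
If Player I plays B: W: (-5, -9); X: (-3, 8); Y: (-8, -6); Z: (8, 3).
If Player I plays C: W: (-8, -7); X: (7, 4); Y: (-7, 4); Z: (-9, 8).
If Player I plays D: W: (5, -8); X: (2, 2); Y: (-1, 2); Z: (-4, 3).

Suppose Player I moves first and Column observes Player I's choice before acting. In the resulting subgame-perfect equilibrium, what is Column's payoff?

Solve by backward induction (Player I leads).
- A: Column compares 5, -8, 1, -5 and picks W; Player I would get 9.
- B: Column compares -9, 8, -6, 3 and picks X; Player I would get -3.
- C: Column compares -7, 4, 4, 8 and picks Z; Player I would get -9.
- D: Column compares -8, 2, 2, 3 and picks Z; Player I would get -4.
Among 9, -3, -9, -4, the best is 9 at A. Subgame-perfect outcome: (A, W) with payoffs (9, 5).

5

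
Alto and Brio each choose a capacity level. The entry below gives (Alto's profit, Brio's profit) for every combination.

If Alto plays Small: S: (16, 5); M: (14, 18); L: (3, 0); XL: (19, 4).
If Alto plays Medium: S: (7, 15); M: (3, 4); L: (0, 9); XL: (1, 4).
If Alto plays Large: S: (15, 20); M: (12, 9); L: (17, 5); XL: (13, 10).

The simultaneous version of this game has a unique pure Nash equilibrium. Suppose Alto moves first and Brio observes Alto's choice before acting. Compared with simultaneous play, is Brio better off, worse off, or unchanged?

better off

Backward induction with Alto moving first.
- Small → Brio plays M (best of 5, 18, 0, 4); Alto gets 14.
- Medium → Brio plays S (best of 15, 4, 9, 4); Alto gets 7.
- Large → Brio plays S (best of 20, 9, 5, 10); Alto gets 15.
Among 14, 7, 15, the best is 15 at Large. Subgame-perfect outcome: (Large, S) with payoffs (15, 20).
For the simultaneous game, intersect best replies.
Alto's best replies: S→Small; M→Small; L→Large; XL→Small.
Brio's best replies: Small→M; Medium→S; Large→S.
The unique mutual best reply is (Small, M), giving (14, 18).
Brio earns 20 sequentially versus 18 at the Nash outcome: better off.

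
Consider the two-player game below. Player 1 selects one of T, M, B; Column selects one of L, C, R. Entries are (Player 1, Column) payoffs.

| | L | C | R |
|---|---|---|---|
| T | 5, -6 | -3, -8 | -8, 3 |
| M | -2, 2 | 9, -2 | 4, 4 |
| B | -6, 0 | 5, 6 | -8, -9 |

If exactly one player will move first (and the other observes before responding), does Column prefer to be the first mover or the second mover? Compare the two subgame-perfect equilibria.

second

If Player 1 leads: Column's best replies are T→R, M→R, B→C; Player 1's induced payoffs -8, 4, 5; outcome (B, C), payoffs (5, 6).
If Column leads: Player 1's best replies are L→T, C→M, R→M; Column's induced payoffs -6, -2, 4; outcome (M, R), payoffs (4, 4).
Column gets 4 moving first and 6 moving second, so Column prefers to move second.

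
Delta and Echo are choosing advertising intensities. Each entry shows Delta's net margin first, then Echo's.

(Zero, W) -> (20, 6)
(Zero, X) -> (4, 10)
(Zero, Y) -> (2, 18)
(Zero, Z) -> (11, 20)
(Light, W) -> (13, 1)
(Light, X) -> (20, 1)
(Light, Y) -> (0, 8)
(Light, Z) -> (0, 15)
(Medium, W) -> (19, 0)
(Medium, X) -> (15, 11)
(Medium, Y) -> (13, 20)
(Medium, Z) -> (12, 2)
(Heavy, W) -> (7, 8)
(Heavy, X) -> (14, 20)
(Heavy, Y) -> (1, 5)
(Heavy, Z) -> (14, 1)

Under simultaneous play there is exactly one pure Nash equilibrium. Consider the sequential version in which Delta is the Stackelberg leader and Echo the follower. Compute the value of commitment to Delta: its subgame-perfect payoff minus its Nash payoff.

1

Solve by backward induction (Delta leads).
- Zero: Echo compares 6, 10, 18, 20 and picks Z; Delta would get 11.
- Light: Echo compares 1, 1, 8, 15 and picks Z; Delta would get 0.
- Medium: Echo compares 0, 11, 20, 2 and picks Y; Delta would get 13.
- Heavy: Echo compares 8, 20, 5, 1 and picks X; Delta would get 14.
Delta's induced payoffs are 11, 0, 13, 14, so Delta commits to Heavy. Subgame-perfect outcome: (Heavy, X) with payoffs (14, 20).
Under simultaneous play:
Delta's best replies: W→Zero; X→Light; Y→Medium; Z→Heavy.
Echo's best replies: Zero→Z; Light→Z; Medium→Y; Heavy→X.
The unique mutual best reply is (Medium, Y), giving (13, 20).
Delta's commitment gain: 14 − 13 = 1.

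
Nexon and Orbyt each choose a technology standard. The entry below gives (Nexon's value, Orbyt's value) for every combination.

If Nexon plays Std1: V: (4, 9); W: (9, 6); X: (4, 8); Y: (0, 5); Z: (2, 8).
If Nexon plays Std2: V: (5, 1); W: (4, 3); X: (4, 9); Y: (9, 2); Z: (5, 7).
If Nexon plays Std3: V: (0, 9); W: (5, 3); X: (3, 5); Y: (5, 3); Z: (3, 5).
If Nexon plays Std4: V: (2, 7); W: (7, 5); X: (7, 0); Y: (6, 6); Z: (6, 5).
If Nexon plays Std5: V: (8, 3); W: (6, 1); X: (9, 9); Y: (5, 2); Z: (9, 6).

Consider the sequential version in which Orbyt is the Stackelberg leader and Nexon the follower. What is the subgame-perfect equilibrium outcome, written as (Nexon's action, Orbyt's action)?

(Std5, X)

Nexon best-responds to each possible Orbyt move:
- V → Nexon plays Std5 (best of 4, 5, 0, 2, 8); Orbyt gets 3.
- W → Nexon plays Std1 (best of 9, 4, 5, 7, 6); Orbyt gets 6.
- X → Nexon plays Std5 (best of 4, 4, 3, 7, 9); Orbyt gets 9.
- Y → Nexon plays Std2 (best of 0, 9, 5, 6, 5); Orbyt gets 2.
- Z → Nexon plays Std5 (best of 2, 5, 3, 6, 9); Orbyt gets 6.
Maximizing over 3, 6, 9, 2, 6, Orbyt chooses X. Subgame-perfect outcome: (Std5, X) with payoffs (9, 9).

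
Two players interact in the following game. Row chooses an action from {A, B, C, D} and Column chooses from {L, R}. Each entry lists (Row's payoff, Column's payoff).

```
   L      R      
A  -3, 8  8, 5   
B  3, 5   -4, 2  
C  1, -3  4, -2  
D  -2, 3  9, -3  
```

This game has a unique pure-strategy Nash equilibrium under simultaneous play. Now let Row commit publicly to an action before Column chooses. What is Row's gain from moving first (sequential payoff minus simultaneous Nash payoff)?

1

Solve by backward induction (Row leads).
- A: BR = L, leader payoff -3.
- B: BR = L, leader payoff 3.
- C: BR = R, leader payoff 4.
- D: BR = L, leader payoff -2.
Maximizing over -3, 3, 4, -2, Row chooses C. Subgame-perfect outcome: (C, R) with payoffs (4, -2).
Under simultaneous play:
Row's best replies: L→B; R→D.
Column's best replies: A→L; B→L; C→R; D→L.
Only (B, L) has each player best-responding; Nash payoffs (3, 5).
Row's commitment gain: 4 − 3 = 1.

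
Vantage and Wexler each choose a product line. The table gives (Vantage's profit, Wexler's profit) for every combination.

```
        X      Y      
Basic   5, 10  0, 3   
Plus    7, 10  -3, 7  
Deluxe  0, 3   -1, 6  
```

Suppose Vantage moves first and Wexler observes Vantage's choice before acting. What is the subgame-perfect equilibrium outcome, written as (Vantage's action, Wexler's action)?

Work backward from Wexler's decision.
- Basic → Wexler plays X (best of 10, 3); Vantage gets 5.
- Plus → Wexler plays X (best of 10, 7); Vantage gets 7.
- Deluxe → Wexler plays Y (best of 3, 6); Vantage gets -1.
Maximizing over 5, 7, -1, Vantage chooses Plus. Subgame-perfect outcome: (Plus, X) with payoffs (7, 10).

(Plus, X)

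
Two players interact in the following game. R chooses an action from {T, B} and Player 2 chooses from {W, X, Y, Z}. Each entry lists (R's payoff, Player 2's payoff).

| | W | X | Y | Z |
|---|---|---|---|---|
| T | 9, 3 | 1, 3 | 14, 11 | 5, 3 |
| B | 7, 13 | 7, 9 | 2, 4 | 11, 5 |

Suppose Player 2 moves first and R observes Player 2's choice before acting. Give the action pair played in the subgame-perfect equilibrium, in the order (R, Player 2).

(T, Y)

Backward induction with Player 2 moving first.
- W: R compares 9, 7 and picks T; Player 2 would get 3.
- X: R compares 1, 7 and picks B; Player 2 would get 9.
- Y: R compares 14, 2 and picks T; Player 2 would get 11.
- Z: R compares 5, 11 and picks B; Player 2 would get 5.
Player 2's induced payoffs are 3, 9, 11, 5, so Player 2 commits to Y. Subgame-perfect outcome: (T, Y) with payoffs (14, 11).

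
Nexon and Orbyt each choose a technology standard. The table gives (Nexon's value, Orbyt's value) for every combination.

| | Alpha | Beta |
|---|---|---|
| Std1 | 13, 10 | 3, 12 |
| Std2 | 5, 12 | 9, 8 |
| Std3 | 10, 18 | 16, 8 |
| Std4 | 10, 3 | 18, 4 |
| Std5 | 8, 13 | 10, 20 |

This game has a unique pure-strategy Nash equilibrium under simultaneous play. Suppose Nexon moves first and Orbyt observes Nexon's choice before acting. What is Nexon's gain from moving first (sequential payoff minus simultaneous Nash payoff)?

Solve by backward induction (Nexon leads).
- Std1 → Orbyt plays Beta (best of 10, 12); Nexon gets 3.
- Std2 → Orbyt plays Alpha (best of 12, 8); Nexon gets 5.
- Std3 → Orbyt plays Alpha (best of 18, 8); Nexon gets 10.
- Std4 → Orbyt plays Beta (best of 3, 4); Nexon gets 18.
- Std5 → Orbyt plays Beta (best of 13, 20); Nexon gets 10.
Nexon's induced payoffs are 3, 5, 10, 18, 10, so Nexon commits to Std4. Subgame-perfect outcome: (Std4, Beta) with payoffs (18, 4).
For the simultaneous game, intersect best replies.
Nexon's best replies: Alpha→Std1; Beta→Std4.
Orbyt's best replies: Std1→Beta; Std2→Alpha; Std3→Alpha; Std4→Beta; Std5→Beta.
Only (Std4, Beta) has each player best-responding; Nash payoffs (18, 4).
Nexon's commitment gain: 18 − 18 = 0.

0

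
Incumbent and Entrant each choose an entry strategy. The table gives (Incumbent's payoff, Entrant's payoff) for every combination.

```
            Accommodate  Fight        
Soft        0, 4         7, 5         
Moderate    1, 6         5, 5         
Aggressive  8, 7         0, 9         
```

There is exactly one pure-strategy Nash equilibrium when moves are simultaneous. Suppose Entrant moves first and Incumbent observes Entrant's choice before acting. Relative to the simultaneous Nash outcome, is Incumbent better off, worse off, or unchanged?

Solve by backward induction (Entrant leads).
- Accommodate → Incumbent plays Aggressive (best of 0, 1, 8); Entrant gets 7.
- Fight → Incumbent plays Soft (best of 7, 5, 0); Entrant gets 5.
Among 7, 5, the best is 7 at Accommodate. Subgame-perfect outcome: (Aggressive, Accommodate) with payoffs (8, 7).
Now find the simultaneous Nash equilibrium.
Incumbent's best replies: Accommodate→Aggressive; Fight→Soft.
Entrant's best replies: Soft→Fight; Moderate→Accommodate; Aggressive→Fight.
The unique mutual best reply is (Soft, Fight), giving (7, 5).
Incumbent earns 8 sequentially versus 7 at the Nash outcome: better off.

better off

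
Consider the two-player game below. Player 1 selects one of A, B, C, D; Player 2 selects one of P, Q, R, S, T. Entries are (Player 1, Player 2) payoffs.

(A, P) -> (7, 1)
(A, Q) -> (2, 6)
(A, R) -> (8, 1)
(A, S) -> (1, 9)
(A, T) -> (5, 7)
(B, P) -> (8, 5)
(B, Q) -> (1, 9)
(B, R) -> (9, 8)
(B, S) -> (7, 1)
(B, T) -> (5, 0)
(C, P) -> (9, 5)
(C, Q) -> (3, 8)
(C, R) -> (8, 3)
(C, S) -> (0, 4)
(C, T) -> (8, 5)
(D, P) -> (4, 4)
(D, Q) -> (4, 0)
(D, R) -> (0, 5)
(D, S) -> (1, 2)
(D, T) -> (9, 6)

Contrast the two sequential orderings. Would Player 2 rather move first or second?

first

If Player 1 leads: Player 2's best replies are A→S, B→Q, C→Q, D→T; Player 1's induced payoffs 1, 1, 3, 9; outcome (D, T), payoffs (9, 6).
If Player 2 leads: Player 1's best replies are P→C, Q→D, R→B, S→B, T→D; Player 2's induced payoffs 5, 0, 8, 1, 6; outcome (B, R), payoffs (9, 8).
Player 2 gets 8 moving first and 6 moving second, so Player 2 prefers to move first.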